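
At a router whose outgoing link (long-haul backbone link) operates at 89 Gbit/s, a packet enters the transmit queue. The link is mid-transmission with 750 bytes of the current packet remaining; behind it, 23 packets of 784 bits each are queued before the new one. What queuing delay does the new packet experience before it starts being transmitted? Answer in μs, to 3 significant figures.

Each queued packet: L/R = 784/89000000000 = 0.00880899 μs.
23 queued → 0.202607 μs.
Plus remaining 6000 bits of current packet: 0.0674157 μs.
Queuing delay = 0.270 μs.

0.270 μs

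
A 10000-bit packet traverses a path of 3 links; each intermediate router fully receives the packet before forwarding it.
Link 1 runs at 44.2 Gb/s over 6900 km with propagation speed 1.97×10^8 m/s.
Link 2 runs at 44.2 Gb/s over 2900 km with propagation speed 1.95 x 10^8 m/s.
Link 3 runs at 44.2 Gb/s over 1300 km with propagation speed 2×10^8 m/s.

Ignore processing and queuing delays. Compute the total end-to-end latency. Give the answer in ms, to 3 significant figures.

56.4 ms

Transmission delay per hop = L/R = 10000/44200000000 = 0.000226244 ms; 3 hops → 0.000678733 ms.
Propagation delays (d/s per hop): 35.0254, 14.8718, 6.5 ms; sum = 56.3972 ms.
End-to-end = 56.4 ms.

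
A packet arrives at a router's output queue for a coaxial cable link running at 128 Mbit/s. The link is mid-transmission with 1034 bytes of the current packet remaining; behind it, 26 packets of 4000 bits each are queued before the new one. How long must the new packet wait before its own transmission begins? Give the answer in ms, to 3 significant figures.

0.877 ms

Each queued packet: L/R = 4000/128000000 = 0.03125 ms.
26 queued → 0.8125 ms.
Plus remaining 8272 bits of current packet: 0.064625 ms.
Queuing delay = 0.877 ms.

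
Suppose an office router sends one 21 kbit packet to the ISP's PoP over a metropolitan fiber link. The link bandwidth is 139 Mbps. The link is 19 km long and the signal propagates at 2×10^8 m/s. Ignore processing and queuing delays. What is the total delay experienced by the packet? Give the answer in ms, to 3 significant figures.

L = 21000 bits.
Transmission delay = L/R = 21000 / 139000000 = 0.151079 ms.
Propagation delay = d/s = 19000 m / 200000000 m/s = 0.095 ms.
Total = 0.246 ms.

0.246 ms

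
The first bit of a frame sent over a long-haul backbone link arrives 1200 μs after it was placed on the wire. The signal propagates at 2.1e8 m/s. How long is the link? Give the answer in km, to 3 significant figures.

252 km

d = s × t_prop = 210000000 × 0.0012 = 252 km.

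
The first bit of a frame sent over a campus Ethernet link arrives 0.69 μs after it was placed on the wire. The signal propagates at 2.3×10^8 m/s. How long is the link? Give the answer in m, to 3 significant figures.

159 m

d = s × t_prop = 2.3e+08 × 6.9e-07 = 159 m.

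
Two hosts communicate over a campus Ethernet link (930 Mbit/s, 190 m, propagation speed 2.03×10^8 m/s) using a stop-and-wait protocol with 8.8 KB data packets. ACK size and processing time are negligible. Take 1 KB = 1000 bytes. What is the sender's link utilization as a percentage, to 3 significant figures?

t_tx = L/R = 70400/930000000 = 7.56989e-05 s.
t_prop = 190/2.03e+08 = 9.35961e-07 s; RTT = 1.87192e-06 s.
Cycle = t_tx + RTT = 7.75708e-05 s.
Utilization = t_tx / cycle = 7.56989e-05/7.75708e-05 = 97.6 %.

97.6 %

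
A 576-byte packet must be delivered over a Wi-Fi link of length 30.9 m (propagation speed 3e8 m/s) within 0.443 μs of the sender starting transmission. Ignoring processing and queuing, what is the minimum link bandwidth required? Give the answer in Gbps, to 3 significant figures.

L = 4608 bits.
Propagation delay = 30.9 / 300000000 = 0.103 μs.
Transmission budget = 0.443 − 0.103 = 0.34 μs.
R ≥ L / t_tx = 4608 bits / 3.4e-07 s = 13.6 Gbps.

13.6 Gbps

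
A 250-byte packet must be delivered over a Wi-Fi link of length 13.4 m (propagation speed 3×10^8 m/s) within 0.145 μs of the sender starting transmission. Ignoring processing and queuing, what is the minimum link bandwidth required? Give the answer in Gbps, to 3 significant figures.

19.9 Gbps

L = 2000 bits.
Propagation delay = 13.4 / 300000000 = 0.0446667 μs.
Transmission budget = 0.145 − 0.0446667 = 0.100333 μs.
R ≥ L / t_tx = 2000 bits / 1.00333e-07 s = 19.9 Gbps.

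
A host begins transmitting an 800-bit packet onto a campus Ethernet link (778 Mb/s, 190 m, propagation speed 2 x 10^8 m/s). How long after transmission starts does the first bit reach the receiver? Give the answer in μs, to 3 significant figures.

0.950 μs

First bit experiences only propagation delay: d/s = 190/200000000 = 0.950 μs.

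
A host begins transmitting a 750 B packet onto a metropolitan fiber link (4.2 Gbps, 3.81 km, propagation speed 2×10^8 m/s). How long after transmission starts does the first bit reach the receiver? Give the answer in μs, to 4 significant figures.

First bit experiences only propagation delay: d/s = 3810/200000000 = 19.05 μs.

19.05 μs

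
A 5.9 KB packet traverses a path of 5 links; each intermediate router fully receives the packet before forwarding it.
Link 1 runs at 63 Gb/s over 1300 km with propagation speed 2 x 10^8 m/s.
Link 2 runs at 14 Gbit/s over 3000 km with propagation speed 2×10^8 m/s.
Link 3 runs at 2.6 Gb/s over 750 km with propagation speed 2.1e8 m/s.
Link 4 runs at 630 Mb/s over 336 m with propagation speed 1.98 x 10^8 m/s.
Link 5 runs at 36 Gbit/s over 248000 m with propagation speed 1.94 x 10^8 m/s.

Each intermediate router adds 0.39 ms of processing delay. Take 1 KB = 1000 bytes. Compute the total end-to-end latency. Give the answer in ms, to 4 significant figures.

L = 47200 bits.
Transmission delays (L/R per hop): 0.000749206, 0.00337143, 0.0181538, 0.0749206, 0.00131111 ms; sum = 0.0985062 ms.
Propagation delays (d/s per hop): 6.5, 15, 3.57143, 0.00169697, 1.27835 ms; sum = 26.3515 ms.
Processing at 4 router(s): 4 × 0.39 ms = 1.56 ms.
End-to-end = 28.01 ms.

28.01 ms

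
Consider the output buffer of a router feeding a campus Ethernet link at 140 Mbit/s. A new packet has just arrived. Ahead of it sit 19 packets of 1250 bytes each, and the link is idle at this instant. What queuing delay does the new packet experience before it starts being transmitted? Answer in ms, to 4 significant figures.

1.357 ms

Each queued packet: L/R = 10000/140000000 = 0.0714286 ms.
19 queued → 1.35714 ms.
Queuing delay = 1.357 ms.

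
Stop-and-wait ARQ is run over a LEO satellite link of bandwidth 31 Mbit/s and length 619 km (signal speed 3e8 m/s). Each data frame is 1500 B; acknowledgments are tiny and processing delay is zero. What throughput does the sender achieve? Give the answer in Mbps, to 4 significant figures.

t_tx = L/R = 12000/31000000 = 0.000387097 s.
t_prop = 619000/300000000 = 0.00206333 s; RTT = 0.00412667 s.
Cycle = t_tx + RTT = 0.00451376 s.
Throughput = L / cycle = 12000 / 0.00451376 = 2.659 Mbps.

2.659 Mbps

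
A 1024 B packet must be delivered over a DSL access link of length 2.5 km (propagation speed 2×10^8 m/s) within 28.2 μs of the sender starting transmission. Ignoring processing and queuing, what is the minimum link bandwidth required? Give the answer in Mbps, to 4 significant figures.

521.8 Mbps

L = 8192 bits.
Propagation delay = 2500 / 200000000 = 12.5 μs.
Transmission budget = 28.2 − 12.5 = 15.7 μs.
R ≥ L / t_tx = 8192 bits / 1.57e-05 s = 521.8 Mbps.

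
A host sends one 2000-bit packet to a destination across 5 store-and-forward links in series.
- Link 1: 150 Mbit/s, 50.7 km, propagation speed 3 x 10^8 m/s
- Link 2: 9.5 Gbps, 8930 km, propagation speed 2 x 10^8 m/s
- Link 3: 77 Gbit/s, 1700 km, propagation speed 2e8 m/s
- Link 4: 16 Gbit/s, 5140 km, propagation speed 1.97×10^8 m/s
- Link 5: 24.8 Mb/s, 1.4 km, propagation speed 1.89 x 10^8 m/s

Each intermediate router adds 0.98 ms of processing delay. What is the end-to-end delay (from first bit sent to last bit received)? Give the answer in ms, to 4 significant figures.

Transmission delays (L/R per hop): 0.0133333, 0.000210526, 2.5974e-05, 0.000125, 0.0806452 ms; sum = 0.09434 ms.
Propagation delays (d/s per hop): 0.169, 44.65, 8.5, 26.0914, 0.00740741 ms; sum = 79.4178 ms.
Processing at 4 router(s): 4 × 0.98 ms = 3.92 ms.
End-to-end = 83.43 ms.

83.43 ms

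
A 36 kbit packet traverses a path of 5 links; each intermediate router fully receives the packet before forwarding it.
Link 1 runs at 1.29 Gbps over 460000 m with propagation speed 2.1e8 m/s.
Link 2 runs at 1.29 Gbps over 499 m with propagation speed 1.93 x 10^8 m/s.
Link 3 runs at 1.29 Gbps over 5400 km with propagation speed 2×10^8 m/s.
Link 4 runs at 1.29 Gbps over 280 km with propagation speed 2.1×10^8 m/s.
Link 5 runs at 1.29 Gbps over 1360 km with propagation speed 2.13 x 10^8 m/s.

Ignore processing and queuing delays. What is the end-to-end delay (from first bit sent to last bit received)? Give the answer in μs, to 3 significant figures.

37100 μs

L = 36000 bits.
Transmission delay per hop = L/R = 36000/1290000000 = 27.907 μs; 5 hops → 139.535 μs.
Propagation delays (d/s per hop): 2190.48, 2.58549, 27000, 1333.33, 6384.98 μs; sum = 36911.4 μs.
End-to-end = 37100 μs.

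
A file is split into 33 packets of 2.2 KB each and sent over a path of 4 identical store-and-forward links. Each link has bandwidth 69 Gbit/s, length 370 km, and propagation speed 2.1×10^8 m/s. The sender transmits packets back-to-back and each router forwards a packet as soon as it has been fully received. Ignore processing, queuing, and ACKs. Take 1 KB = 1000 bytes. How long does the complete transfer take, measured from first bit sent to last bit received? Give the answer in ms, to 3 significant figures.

7.06 ms

Per-hop transmission t_tx = L/R = 17600/69000000000 = 0.000255072 ms.
Per-hop propagation t_prop = 370000/210000000 = 1.7619 ms.
Pipeline fill: first packet needs 4·t_tx to clear all hops; remaining 32 packets each add one t_tx.
Total = (4+33-1)·t_tx + 4·t_prop = 36·0.000255072 + 4·1.7619 = 7.06 ms.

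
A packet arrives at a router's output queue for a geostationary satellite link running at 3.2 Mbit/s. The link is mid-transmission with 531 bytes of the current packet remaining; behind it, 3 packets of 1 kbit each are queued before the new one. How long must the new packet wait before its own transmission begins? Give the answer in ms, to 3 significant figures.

2.27 ms

Each queued packet: L/R = 1000/3200000 = 0.3125 ms.
3 queued → 0.9375 ms.
Plus remaining 4248 bits of current packet: 1.3275 ms.
Queuing delay = 2.27 ms.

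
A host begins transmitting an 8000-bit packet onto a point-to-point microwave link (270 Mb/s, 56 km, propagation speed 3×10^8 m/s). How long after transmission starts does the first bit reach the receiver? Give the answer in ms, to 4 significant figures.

0.1867 ms

First bit experiences only propagation delay: d/s = 56000/300000000 = 0.1867 ms.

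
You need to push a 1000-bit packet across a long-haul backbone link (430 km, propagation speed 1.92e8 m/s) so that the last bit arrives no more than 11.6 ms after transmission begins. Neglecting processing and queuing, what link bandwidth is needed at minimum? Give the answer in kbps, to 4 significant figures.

106.8 kbps

Propagation delay = 430000 / 192000000 = 2.23958 ms.
Transmission budget = 11.6 − 2.23958 = 9.36042 ms.
R ≥ L / t_tx = 1000 bits / 0.00936042 s = 106.8 kbps.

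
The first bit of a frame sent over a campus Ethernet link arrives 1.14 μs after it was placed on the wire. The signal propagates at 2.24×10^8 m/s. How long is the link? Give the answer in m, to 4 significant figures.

255.4 m

d = s × t_prop = 2.24e+08 × 1.14e-06 = 255.4 m.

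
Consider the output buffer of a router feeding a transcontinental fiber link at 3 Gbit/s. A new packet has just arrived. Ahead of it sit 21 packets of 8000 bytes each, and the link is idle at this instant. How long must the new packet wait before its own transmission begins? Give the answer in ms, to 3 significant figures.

Each queued packet: L/R = 64000/3000000000 = 0.0213333 ms.
21 queued → 0.448 ms.
Queuing delay = 0.448 ms.

0.448 ms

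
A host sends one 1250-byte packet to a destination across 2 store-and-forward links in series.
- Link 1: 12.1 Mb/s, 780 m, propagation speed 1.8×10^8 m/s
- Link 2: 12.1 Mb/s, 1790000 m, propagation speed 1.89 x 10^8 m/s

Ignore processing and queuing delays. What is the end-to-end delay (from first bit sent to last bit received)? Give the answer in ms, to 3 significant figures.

11.1 ms

L = 1250 × 8 = 10000 bits.
Transmission delay per hop = L/R = 10000/12100000 = 0.826446 ms; 2 hops → 1.65289 ms.
Propagation delays (d/s per hop): 0.00433333, 9.4709 ms; sum = 9.47523 ms.
End-to-end = 11.1 ms.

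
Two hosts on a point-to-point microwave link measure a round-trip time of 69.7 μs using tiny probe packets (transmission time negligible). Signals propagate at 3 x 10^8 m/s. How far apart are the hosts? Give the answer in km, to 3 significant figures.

One-way propagation = RTT/2 = 34.85 μs.
d = s × t = 300000000 × 3.485e-05 = 10.5 km.

10.5 km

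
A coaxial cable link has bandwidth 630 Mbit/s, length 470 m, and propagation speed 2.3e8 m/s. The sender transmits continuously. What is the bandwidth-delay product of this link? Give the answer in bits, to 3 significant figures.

1290 bits

Propagation delay = 470 / 2.3e+08 = 2.04348e-06 s.
BDP = R × t_prop = 630000000 × 2.04348e-06 = 1287.39 bits.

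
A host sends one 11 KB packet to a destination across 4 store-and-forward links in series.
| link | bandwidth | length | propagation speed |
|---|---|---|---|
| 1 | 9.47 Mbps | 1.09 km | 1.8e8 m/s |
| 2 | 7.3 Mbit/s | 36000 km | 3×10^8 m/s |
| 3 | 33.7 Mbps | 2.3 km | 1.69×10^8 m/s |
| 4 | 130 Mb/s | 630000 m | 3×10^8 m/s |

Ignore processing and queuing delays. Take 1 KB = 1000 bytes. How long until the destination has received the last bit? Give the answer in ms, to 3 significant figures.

147 ms

L = 88000 bits.
Transmission delays (L/R per hop): 9.2925, 12.0548, 2.61128, 0.676923 ms; sum = 24.6355 ms.
Propagation delays (d/s per hop): 0.00605556, 120, 0.0136095, 2.1 ms; sum = 122.12 ms.
End-to-end = 147 ms.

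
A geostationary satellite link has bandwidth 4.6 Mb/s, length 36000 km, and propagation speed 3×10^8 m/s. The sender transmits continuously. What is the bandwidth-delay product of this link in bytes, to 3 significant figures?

69000 bytes

Propagation delay = 36000000 / 300000000 = 0.12 s.
BDP = R × t_prop = 4600000 × 0.12 = 552000 bits.
In bytes: 552000/8 = 69000 bytes.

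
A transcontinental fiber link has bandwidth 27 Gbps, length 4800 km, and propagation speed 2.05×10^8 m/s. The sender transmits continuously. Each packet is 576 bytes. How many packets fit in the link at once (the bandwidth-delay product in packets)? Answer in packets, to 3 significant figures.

Propagation delay = 4800000 / 2.05e+08 = 0.0234146 s.
BDP = R × t_prop = 27000000000 × 0.0234146 = 632195000 bits.
In packets of 4608 bits: 137000 packets.

137000 packets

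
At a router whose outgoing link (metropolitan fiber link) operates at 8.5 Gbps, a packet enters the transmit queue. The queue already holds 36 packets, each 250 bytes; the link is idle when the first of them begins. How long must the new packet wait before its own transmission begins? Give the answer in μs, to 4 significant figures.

Each queued packet: L/R = 2000/8500000000 = 0.235294 μs.
36 queued → 8.47059 μs.
Queuing delay = 8.471 μs.

8.471 μs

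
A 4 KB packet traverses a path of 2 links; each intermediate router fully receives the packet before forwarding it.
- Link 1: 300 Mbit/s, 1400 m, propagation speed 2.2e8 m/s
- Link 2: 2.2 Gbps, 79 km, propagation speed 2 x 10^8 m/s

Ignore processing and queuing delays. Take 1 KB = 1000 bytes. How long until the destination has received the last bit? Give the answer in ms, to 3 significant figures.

L = 32000 bits.
Transmission delays (L/R per hop): 0.106667, 0.0145455 ms; sum = 0.121212 ms.
Propagation delays (d/s per hop): 0.00636364, 0.395 ms; sum = 0.401364 ms.
End-to-end = 0.523 ms.

0.523 ms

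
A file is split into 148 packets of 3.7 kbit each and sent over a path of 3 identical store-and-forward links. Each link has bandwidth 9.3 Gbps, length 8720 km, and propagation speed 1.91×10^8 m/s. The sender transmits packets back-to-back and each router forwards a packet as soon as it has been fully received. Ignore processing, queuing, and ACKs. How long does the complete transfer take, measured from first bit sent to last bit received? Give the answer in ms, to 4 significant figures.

Per-hop transmission t_tx = L/R = 3700/9300000000 = 0.000397849 ms.
Per-hop propagation t_prop = 8720000/191000000 = 45.6545 ms.
Pipeline fill: first packet needs 3·t_tx to clear all hops; remaining 147 packets each add one t_tx.
Total = (3+148-1)·t_tx + 3·t_prop = 150·0.000397849 + 3·45.6545 = 137.0 ms.

137.0 ms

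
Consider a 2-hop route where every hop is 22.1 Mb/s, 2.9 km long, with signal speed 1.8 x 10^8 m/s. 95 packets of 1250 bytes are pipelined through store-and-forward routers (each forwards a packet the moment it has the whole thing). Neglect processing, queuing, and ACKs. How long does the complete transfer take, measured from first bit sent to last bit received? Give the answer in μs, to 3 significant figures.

Per-hop transmission t_tx = L/R = 10000/22100000 = 452.489 μs.
Per-hop propagation t_prop = 2900/180000000 = 16.1111 μs.
Pipeline fill: first packet needs 2·t_tx to clear all hops; remaining 94 packets each add one t_tx.
Total = (2+95-1)·t_tx + 2·t_prop = 96·452.489 + 2·16.1111 = 43500 μs.

43500 μs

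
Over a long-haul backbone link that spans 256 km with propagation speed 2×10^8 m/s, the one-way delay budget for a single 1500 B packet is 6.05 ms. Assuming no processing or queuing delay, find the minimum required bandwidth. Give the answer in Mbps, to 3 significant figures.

L = 12000 bits.
Propagation delay = 256000 / 200000000 = 1.28 ms.
Transmission budget = 6.05 − 1.28 = 4.77 ms.
R ≥ L / t_tx = 12000 bits / 0.00477 s = 2.52 Mbps.

2.52 Mbps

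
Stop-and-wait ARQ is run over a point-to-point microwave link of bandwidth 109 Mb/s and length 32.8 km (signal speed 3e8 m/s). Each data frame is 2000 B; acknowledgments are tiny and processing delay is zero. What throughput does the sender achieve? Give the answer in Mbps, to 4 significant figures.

43.78 Mbps

t_tx = L/R = 16000/109000000 = 0.000146789 s.
t_prop = 32800/300000000 = 0.000109333 s; RTT = 0.000218667 s.
Cycle = t_tx + RTT = 0.000365456 s.
Throughput = L / cycle = 16000 / 0.000365456 = 43.78 Mbps.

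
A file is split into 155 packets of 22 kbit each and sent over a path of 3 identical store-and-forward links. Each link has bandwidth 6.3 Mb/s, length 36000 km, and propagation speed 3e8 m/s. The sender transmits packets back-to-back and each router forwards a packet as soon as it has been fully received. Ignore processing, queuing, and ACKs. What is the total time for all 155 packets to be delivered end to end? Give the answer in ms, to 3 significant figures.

908 ms

Per-hop transmission t_tx = L/R = 22000/6300000 = 3.49206 ms.
Per-hop propagation t_prop = 36000000/300000000 = 120 ms.
Pipeline fill: first packet needs 3·t_tx to clear all hops; remaining 154 packets each add one t_tx.
Total = (3+155-1)·t_tx + 3·t_prop = 157·3.49206 + 3·120 = 908 ms.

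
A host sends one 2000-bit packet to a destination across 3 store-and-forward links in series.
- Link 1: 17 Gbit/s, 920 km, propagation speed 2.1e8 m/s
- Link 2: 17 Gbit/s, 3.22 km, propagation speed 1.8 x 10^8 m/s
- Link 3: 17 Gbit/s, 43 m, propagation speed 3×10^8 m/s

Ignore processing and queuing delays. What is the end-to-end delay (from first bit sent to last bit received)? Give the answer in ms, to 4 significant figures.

Transmission delay per hop = L/R = 2000/17000000000 = 0.000117647 ms; 3 hops → 0.000352941 ms.
Propagation delays (d/s per hop): 4.38095, 0.0178889, 0.000143333 ms; sum = 4.39898 ms.
End-to-end = 4.399 ms.

4.399 ms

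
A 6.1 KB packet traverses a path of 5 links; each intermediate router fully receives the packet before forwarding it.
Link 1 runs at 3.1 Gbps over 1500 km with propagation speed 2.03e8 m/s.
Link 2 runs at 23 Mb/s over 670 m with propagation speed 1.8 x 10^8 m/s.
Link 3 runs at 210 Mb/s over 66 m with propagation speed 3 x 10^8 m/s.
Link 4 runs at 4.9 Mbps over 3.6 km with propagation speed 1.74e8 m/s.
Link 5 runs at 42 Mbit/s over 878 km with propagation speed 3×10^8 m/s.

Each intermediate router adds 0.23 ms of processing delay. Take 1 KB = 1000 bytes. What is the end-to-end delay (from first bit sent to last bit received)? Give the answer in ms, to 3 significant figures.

24.8 ms

L = 48800 bits.
Transmission delays (L/R per hop): 0.0157419, 2.12174, 0.232381, 9.95918, 1.1619 ms; sum = 13.491 ms.
Propagation delays (d/s per hop): 7.38916, 0.00372222, 0.00022, 0.0206897, 2.92667 ms; sum = 10.3405 ms.
Processing at 4 router(s): 4 × 0.23 ms = 0.92 ms.
End-to-end = 24.8 ms.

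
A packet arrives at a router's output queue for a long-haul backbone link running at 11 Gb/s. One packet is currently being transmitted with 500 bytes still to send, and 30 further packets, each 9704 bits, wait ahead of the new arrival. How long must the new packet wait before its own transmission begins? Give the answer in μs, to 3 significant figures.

Each queued packet: L/R = 9704/11000000000 = 0.882182 μs.
30 queued → 26.4655 μs.
Plus remaining 4000 bits of current packet: 0.363636 μs.
Queuing delay = 26.8 μs.

26.8 μs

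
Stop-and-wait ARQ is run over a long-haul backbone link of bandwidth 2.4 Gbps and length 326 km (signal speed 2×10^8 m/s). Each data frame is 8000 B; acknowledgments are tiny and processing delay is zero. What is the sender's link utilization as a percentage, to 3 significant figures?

t_tx = L/R = 64000/2400000000 = 2.66667e-05 s.
t_prop = 326000/200000000 = 0.00163 s; RTT = 0.00326 s.
Cycle = t_tx + RTT = 0.00328667 s.
Utilization = t_tx / cycle = 2.66667e-05/0.00328667 = 0.811 %.

0.811 %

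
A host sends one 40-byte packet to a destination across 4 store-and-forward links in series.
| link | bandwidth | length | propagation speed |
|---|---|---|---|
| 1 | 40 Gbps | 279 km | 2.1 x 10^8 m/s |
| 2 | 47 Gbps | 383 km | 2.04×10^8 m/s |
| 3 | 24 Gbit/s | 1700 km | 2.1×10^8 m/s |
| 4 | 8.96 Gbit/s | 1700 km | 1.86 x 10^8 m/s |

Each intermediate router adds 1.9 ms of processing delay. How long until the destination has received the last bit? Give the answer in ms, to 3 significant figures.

L = 40 × 8 = 320 bits.
Transmission delays (L/R per hop): 8e-06, 6.80851e-06, 1.33333e-05, 3.57143e-05 ms; sum = 6.38561e-05 ms.
Propagation delays (d/s per hop): 1.32857, 1.87745, 8.09524, 9.13978 ms; sum = 20.441 ms.
Processing at 3 router(s): 3 × 1.9 ms = 5.7 ms.
End-to-end = 26.1 ms.

26.1 ms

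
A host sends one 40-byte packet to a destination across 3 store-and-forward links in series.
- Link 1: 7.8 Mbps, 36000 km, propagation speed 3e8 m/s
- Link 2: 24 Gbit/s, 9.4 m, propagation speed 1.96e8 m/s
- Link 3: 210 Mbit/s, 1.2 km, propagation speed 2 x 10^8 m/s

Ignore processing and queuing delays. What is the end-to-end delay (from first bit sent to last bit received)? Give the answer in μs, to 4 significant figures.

L = 40 × 8 = 320 bits.
Transmission delays (L/R per hop): 41.0256, 0.0133333, 1.52381 μs; sum = 42.5628 μs.
Propagation delays (d/s per hop): 120000, 0.0479592, 6 μs; sum = 120006 μs.
End-to-end = 120000 μs.

120000 μs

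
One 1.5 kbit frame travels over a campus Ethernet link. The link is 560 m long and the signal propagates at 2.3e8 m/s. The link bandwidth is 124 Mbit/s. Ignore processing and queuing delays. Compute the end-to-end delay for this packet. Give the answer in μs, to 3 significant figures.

L = 1500 bits.
Transmission delay = L/R = 1500 / 124000000 = 12.0968 μs.
Propagation delay = d/s = 560 m / 2.3e+08 m/s = 2.43478 μs.
Total = 14.5 μs.

14.5 μs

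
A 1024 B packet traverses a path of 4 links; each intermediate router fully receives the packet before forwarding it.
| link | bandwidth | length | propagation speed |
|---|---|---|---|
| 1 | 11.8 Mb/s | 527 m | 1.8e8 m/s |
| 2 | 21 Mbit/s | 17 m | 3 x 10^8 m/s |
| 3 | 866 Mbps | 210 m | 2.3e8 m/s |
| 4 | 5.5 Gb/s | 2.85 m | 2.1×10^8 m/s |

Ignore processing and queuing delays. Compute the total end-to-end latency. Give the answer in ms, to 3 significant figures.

L = 1024 × 8 = 8192 bits.
Transmission delays (L/R per hop): 0.694237, 0.390095, 0.00945958, 0.00148945 ms; sum = 1.09528 ms.
Propagation delays (d/s per hop): 0.00292778, 5.66667e-05, 0.000913043, 1.35714e-05 ms; sum = 0.00391106 ms.
End-to-end = 1.10 ms.

1.10 ms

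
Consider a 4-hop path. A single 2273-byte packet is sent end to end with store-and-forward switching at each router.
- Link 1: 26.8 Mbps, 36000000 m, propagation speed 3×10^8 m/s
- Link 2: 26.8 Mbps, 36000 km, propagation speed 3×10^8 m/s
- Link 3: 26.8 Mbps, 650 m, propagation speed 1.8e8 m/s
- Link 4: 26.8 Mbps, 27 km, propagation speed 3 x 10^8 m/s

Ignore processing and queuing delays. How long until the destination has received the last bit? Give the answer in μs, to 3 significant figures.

243000 μs

L = 2273 × 8 = 18184 bits.
Transmission delay per hop = L/R = 18184/26800000 = 678.507 μs; 4 hops → 2714.03 μs.
Propagation delays (d/s per hop): 120000, 120000, 3.61111, 90 μs; sum = 240094 μs.
End-to-end = 243000 μs.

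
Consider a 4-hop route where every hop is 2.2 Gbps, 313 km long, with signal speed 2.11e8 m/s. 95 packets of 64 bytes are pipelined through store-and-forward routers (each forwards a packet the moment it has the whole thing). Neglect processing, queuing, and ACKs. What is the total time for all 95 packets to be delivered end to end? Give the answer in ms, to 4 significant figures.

5.956 ms

Per-hop transmission t_tx = L/R = 512/2200000000 = 0.000232727 ms.
Per-hop propagation t_prop = 313000/211000000 = 1.48341 ms.
Pipeline fill: first packet needs 4·t_tx to clear all hops; remaining 94 packets each add one t_tx.
Total = (4+95-1)·t_tx + 4·t_prop = 98·0.000232727 + 4·1.48341 = 5.956 ms.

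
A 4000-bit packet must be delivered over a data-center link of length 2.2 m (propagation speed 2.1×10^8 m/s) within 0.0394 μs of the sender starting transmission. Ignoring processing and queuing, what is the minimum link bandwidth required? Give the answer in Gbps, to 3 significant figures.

Propagation delay = 2.2 / 210000000 = 0.0104762 μs.
Transmission budget = 0.0394 − 0.0104762 = 0.0289238 μs.
R ≥ L / t_tx = 4000 bits / 2.89238e-08 s = 138 Gbps.

138 Gbps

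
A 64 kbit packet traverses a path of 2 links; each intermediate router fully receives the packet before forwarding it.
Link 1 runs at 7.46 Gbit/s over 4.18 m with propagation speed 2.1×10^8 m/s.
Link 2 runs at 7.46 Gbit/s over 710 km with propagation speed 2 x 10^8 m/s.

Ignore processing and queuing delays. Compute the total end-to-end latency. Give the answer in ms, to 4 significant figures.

L = 64000 bits.
Transmission delay per hop = L/R = 64000/7460000000 = 0.00857909 ms; 2 hops → 0.0171582 ms.
Propagation delays (d/s per hop): 1.99048e-05, 3.55 ms; sum = 3.55002 ms.
End-to-end = 3.567 ms.

3.567 ms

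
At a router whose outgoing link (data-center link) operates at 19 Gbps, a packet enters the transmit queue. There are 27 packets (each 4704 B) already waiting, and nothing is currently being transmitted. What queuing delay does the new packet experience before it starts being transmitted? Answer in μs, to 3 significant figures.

53.5 μs

Each queued packet: L/R = 37632/19000000000 = 1.98063 μs.
27 queued → 53.4771 μs.
Queuing delay = 53.5 μs.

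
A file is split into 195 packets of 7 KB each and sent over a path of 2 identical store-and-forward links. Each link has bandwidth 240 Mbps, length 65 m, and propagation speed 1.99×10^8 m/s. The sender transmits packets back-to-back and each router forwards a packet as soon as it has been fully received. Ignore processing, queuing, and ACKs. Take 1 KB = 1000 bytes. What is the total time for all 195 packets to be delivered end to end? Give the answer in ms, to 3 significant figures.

Per-hop transmission t_tx = L/R = 56000/240000000 = 0.233333 ms.
Per-hop propagation t_prop = 65/199000000 = 0.000326633 ms.
Pipeline fill: first packet needs 2·t_tx to clear all hops; remaining 194 packets each add one t_tx.
Total = (2+195-1)·t_tx + 2·t_prop = 196·0.233333 + 2·0.000326633 = 45.7 ms.

45.7 ms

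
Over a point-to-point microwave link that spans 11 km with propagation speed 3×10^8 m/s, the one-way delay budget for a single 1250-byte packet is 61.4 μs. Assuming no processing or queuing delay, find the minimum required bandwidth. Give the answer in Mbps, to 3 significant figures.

L = 10000 bits.
Propagation delay = 11000 / 300000000 = 36.6667 μs.
Transmission budget = 61.4 − 36.6667 = 24.7333 μs.
R ≥ L / t_tx = 10000 bits / 2.47333e-05 s = 404 Mbps.

404 Mbps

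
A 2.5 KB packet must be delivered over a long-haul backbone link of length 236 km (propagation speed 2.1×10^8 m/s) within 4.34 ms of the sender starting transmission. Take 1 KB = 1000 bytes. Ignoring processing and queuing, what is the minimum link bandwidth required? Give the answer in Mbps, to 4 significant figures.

L = 20000 bits.
Propagation delay = 236000 / 210000000 = 1.12381 ms.
Transmission budget = 4.34 − 1.12381 = 3.21619 ms.
R ≥ L / t_tx = 20000 bits / 0.00321619 s = 6.219 Mbps.

6.219 Mbps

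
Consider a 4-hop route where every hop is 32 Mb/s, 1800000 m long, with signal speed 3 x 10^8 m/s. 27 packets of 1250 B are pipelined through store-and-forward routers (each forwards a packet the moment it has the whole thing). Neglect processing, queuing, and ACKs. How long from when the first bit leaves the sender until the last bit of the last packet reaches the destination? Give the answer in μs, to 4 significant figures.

Per-hop transmission t_tx = L/R = 10000/32000000 = 312.5 μs.
Per-hop propagation t_prop = 1800000/300000000 = 6000 μs.
Pipeline fill: first packet needs 4·t_tx to clear all hops; remaining 26 packets each add one t_tx.
Total = (4+27-1)·t_tx + 4·t_prop = 30·312.5 + 4·6000 = 33380 μs.

33380 μs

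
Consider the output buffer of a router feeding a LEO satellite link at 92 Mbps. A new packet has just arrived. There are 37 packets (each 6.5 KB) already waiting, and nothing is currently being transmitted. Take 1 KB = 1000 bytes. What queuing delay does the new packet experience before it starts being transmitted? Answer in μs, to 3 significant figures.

Each queued packet: L/R = 52000/92000000 = 565.217 μs.
37 queued → 20913 μs.
Queuing delay = 20900 μs.

20900 μs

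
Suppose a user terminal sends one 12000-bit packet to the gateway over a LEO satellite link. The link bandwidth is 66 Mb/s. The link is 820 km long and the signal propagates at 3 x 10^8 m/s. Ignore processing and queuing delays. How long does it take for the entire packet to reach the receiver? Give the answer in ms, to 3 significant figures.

2.92 ms

Transmission delay = L/R = 12000 / 66000000 = 0.181818 ms.
Propagation delay = d/s = 820000 m / 300000000 m/s = 2.73333 ms.
Total = 2.92 ms.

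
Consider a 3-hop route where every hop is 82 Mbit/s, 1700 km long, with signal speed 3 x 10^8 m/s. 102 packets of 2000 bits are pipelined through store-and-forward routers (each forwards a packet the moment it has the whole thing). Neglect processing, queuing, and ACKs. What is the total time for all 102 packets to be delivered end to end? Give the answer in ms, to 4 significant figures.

19.54 ms

Per-hop transmission t_tx = L/R = 2000/82000000 = 0.0243902 ms.
Per-hop propagation t_prop = 1700000/300000000 = 5.66667 ms.
Pipeline fill: first packet needs 3·t_tx to clear all hops; remaining 101 packets each add one t_tx.
Total = (3+102-1)·t_tx + 3·t_prop = 104·0.0243902 + 3·5.66667 = 19.54 ms.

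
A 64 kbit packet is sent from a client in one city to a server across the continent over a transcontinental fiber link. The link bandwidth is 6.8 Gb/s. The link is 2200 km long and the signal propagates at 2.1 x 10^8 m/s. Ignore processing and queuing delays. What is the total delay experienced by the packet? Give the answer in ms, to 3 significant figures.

10.5 ms

L = 64000 bits.
Transmission delay = L/R = 64000 / 6800000000 = 0.00941176 ms.
Propagation delay = d/s = 2200000 m / 210000000 m/s = 10.4762 ms.
Total = 10.5 ms.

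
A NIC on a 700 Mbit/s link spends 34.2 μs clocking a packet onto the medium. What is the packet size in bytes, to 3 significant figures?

2990 bytes

L = R × t_tx = 700000000 b/s × 3.42e-05 s = 23940 bits.
In bytes: 23940 / 8 = 2990 bytes.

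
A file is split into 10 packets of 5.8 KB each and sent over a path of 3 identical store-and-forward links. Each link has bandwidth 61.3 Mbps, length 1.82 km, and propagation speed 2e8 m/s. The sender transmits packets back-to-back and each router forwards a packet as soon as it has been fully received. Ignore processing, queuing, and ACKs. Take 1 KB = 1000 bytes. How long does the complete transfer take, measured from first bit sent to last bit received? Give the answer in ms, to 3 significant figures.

Per-hop transmission t_tx = L/R = 46400/61300000 = 0.756933 ms.
Per-hop propagation t_prop = 1820/200000000 = 0.0091 ms.
Pipeline fill: first packet needs 3·t_tx to clear all hops; remaining 9 packets each add one t_tx.
Total = (3+10-1)·t_tx + 3·t_prop = 12·0.756933 + 3·0.0091 = 9.11 ms.

9.11 ms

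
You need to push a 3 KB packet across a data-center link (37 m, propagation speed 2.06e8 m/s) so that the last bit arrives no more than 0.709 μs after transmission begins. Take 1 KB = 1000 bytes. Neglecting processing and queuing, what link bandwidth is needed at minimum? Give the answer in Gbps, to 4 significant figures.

45.34 Gbps

L = 24000 bits.
Propagation delay = 37 / 206000000 = 0.179612 μs.
Transmission budget = 0.709 − 0.179612 = 0.529388 μs.
R ≥ L / t_tx = 24000 bits / 5.29388e-07 s = 45.34 Gbps.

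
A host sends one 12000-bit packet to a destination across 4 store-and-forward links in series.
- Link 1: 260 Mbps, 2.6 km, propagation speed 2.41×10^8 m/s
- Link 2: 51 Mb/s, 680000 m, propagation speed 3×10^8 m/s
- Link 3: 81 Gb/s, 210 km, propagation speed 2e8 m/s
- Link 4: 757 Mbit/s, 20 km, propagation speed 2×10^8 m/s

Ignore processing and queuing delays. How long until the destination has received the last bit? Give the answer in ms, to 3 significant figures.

3.72 ms

Transmission delays (L/R per hop): 0.0461538, 0.235294, 0.000148148, 0.015852 ms; sum = 0.297448 ms.
Propagation delays (d/s per hop): 0.0107884, 2.26667, 1.05, 0.1 ms; sum = 3.42746 ms.
End-to-end = 3.72 ms.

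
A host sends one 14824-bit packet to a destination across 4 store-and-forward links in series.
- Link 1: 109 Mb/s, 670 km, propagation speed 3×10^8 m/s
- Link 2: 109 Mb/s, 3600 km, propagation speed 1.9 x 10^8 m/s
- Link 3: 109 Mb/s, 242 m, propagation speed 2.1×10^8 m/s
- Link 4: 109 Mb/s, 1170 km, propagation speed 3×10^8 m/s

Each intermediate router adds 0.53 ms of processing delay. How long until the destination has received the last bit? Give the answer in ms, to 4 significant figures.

27.22 ms

Transmission delay per hop = L/R = 14824/109000000 = 0.136 ms; 4 hops → 0.544 ms.
Propagation delays (d/s per hop): 2.23333, 18.9474, 0.00115238, 3.9 ms; sum = 25.0819 ms.
Processing at 3 router(s): 3 × 0.53 ms = 1.59 ms.
End-to-end = 27.22 ms.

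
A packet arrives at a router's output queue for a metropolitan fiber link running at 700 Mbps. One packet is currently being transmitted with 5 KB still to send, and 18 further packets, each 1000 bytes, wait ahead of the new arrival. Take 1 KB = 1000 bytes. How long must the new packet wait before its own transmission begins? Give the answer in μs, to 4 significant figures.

262.9 μs

Each queued packet: L/R = 8000/700000000 = 11.4286 μs.
18 queued → 205.714 μs.
Plus remaining 40000 bits of current packet: 57.1429 μs.
Queuing delay = 262.9 μs.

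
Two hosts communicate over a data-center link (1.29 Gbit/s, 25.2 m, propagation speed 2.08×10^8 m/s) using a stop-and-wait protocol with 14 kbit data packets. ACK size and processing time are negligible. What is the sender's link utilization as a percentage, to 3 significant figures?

t_tx = L/R = 14000/1290000000 = 1.08527e-05 s.
t_prop = 25.2/208000000 = 1.21154e-07 s; RTT = 2.42308e-07 s.
Cycle = t_tx + RTT = 1.1095e-05 s.
Utilization = t_tx / cycle = 1.08527e-05/1.1095e-05 = 97.8 %.

97.8 %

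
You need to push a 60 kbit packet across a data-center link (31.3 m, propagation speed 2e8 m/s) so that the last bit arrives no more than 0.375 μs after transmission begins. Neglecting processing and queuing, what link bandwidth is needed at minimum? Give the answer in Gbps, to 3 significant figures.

Propagation delay = 31.3 / 200000000 = 0.1565 μs.
Transmission budget = 0.375 − 0.1565 = 0.2185 μs.
R ≥ L / t_tx = 60000 bits / 2.185e-07 s = 275 Gbps.

275 Gbps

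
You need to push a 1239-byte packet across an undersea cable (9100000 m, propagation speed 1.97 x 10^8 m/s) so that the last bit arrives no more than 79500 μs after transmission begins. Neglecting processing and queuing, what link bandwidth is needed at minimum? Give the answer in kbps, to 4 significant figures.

L = 9912 bits.
Propagation delay = 9100000 / 197000000 = 46192.9 μs.
Transmission budget = 79500 − 46192.9 = 33307.1 μs.
R ≥ L / t_tx = 9912 bits / 0.0333071 s = 297.6 kbps.

297.6 kbps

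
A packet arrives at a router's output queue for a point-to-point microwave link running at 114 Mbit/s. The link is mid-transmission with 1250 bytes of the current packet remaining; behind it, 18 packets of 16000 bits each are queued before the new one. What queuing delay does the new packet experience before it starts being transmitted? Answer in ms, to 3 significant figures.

Each queued packet: L/R = 16000/114000000 = 0.140351 ms.
18 queued → 2.52632 ms.
Plus remaining 10000 bits of current packet: 0.0877193 ms.
Queuing delay = 2.61 ms.

2.61 ms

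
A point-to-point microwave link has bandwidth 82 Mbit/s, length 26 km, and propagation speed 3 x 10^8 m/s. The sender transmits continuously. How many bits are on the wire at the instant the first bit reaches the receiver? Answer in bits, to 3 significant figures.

Propagation delay = 26000 / 300000000 = 8.66667e-05 s.
BDP = R × t_prop = 82000000 × 8.66667e-05 = 7106.67 bits.

7110 bits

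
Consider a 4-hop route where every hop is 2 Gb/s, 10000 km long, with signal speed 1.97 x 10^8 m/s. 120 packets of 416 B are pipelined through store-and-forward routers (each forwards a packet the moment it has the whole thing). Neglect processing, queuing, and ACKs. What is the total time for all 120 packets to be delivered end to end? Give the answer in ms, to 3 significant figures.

203 ms

Per-hop transmission t_tx = L/R = 3328/2000000000 = 0.001664 ms.
Per-hop propagation t_prop = 10000000/197000000 = 50.7614 ms.
Pipeline fill: first packet needs 4·t_tx to clear all hops; remaining 119 packets each add one t_tx.
Total = (4+120-1)·t_tx + 4·t_prop = 123·0.001664 + 4·50.7614 = 203 ms.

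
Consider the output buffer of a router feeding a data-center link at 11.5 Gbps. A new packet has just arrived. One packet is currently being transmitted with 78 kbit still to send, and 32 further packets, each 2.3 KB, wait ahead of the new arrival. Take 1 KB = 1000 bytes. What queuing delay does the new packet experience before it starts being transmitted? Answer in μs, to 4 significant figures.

Each queued packet: L/R = 18400/11500000000 = 1.6 μs.
32 queued → 51.2 μs.
Plus remaining 78000 bits of current packet: 6.78261 μs.
Queuing delay = 57.98 μs.

57.98 μs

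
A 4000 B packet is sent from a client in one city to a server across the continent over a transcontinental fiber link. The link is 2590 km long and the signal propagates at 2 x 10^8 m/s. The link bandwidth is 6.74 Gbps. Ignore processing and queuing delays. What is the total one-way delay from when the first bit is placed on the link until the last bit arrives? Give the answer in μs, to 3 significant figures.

13000 μs

L = 4000 × 8 = 32000 bits.
Transmission delay = L/R = 32000 / 6740000000 = 4.74777 μs.
Propagation delay = d/s = 2590000 m / 200000000 m/s = 12950 μs.
Total = 13000 μs.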